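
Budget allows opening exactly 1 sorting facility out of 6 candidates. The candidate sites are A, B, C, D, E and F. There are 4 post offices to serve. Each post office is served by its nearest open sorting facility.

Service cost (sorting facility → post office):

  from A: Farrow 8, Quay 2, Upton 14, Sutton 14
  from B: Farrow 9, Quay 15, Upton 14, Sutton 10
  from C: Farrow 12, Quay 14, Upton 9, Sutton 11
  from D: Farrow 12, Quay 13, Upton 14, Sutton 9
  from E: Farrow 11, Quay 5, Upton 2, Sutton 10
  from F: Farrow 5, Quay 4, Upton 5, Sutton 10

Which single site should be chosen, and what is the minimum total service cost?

With exactly 1 open, each post office uses its cheapest among the chosen.
{F}: Farrow→F 5, Quay→F 4, Upton→F 5, Sutton→F 10. Service cost 24.
{E}: service cost 28
{A}: service cost 38
Among all 6 size-1 choices, {F} is lowest.

Choose F only; total service cost 24.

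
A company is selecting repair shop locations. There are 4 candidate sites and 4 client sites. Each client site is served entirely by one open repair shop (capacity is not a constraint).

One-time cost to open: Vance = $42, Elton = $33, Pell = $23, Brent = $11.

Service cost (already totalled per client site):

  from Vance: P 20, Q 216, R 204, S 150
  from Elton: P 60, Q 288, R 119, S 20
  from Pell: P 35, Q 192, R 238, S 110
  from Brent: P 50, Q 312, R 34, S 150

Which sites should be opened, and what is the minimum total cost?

For any fixed open set, each client site goes to its cheapest open site; total = fixed + service.
{Elton, Pell, Brent}: P→Pell 35, Q→Pell 192, R→Brent 34, S→Elton 20. Service 281; fixed 67; total 348.
{Vance, Elton, Pell, Brent}: P→Vance 20, Q→Pell 192, R→Brent 34, S→Elton 20. Service 266; fixed 109; total 375.
{Vance, Elton, Brent}: P→Vance 20, Q→Vance 216, R→Brent 34, S→Elton 20. Service 290; fixed 86; total 376.
{Brent}: P→Brent 50, Q→Brent 312, R→Brent 34, S→Brent 150. Service 546; fixed 11; total 557.
No other subset beats 348.

Open Elton, Pell and Brent; minimum total cost 348.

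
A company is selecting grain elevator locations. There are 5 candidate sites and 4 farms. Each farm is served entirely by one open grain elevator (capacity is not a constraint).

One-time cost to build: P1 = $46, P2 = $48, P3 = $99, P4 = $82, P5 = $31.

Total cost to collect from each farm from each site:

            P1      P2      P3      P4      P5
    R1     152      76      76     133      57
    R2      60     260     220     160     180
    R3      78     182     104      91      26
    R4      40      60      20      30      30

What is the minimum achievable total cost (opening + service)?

Minimum total cost: 250

For any fixed open set, each farm goes to its cheapest open site; total = fixed + service.
{P1, P5}: R1→P5 57, R2→P1 60, R3→P5 26, R4→P5 30. Service 173; fixed 77; total 250.
{P1, P2, P5}: R1→P5 57, R2→P1 60, R3→P5 26, R4→P5 30. Service 173; fixed 125; total 298.
{P5}: service 293 + fixed 31 = 324
{P1, P2, P3, P4, P5}: R1→P5 57, R2→P1 60, R3→P5 26, R4→P3 20. Service 163; fixed 306; total 469.
No other subset beats 250.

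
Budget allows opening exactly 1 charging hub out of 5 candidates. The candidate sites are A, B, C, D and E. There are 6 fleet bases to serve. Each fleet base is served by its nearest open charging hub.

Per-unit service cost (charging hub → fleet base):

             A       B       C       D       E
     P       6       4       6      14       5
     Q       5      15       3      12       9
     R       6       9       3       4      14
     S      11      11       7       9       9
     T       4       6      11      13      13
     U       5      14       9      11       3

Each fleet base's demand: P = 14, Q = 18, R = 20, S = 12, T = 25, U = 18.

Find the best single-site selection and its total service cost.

With exactly 1 open, each fleet base uses its cheapest among the chosen.
{A}: P→A 6·14=84, Q→A 5·18=90, R→A 6·20=120, S→A 11·12=132, T→A 4·25=100, U→A 5·18=90. Service cost 616.
{C}: service cost 719
{E}: service cost 999
Among all 5 size-1 choices, {A} is lowest.

Choose A only; total service cost 616.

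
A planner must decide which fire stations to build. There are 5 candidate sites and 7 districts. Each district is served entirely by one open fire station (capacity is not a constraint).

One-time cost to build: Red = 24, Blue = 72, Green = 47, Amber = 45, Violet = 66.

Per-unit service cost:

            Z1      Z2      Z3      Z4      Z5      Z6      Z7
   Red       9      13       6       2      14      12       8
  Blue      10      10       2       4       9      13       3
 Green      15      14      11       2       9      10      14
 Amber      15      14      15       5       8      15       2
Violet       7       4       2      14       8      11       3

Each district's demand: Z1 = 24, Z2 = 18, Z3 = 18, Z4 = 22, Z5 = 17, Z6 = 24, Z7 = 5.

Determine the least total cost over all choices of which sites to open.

For any fixed open set, each district goes to its cheapest open site; total = fixed + service.
{Green, Violet}: Z1→Violet 7·24=168, Z2→Violet 4·18=72, Z3→Violet 2·18=36, Z4→Green 2·22=44, Z5→Violet 8·17=136, Z6→Green 10·24=240, Z7→Violet 3·5=15. Service 711; fixed 113; total 824.
{Red, Violet}: service 735 + fixed 90 = 825
{Red, Green, Violet}: Z1→Violet 7·24=168, Z2→Violet 4·18=72, Z3→Violet 2·18=36, Z4→Red 2·22=44, Z5→Violet 8·17=136, Z6→Green 10·24=240, Z7→Violet 3·5=15. Service 711; fixed 137; total 848.
{Red, Blue, Green, Amber, Violet}: service 706 + fixed 254 = 960
No other subset beats 824.

Minimum total cost: 824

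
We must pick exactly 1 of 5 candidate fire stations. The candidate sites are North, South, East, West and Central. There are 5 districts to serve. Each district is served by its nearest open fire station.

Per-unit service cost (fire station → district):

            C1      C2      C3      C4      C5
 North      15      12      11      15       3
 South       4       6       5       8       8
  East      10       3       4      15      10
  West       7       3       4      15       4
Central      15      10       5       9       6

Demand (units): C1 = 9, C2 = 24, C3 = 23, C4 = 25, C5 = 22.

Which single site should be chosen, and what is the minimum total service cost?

With exactly 1 open, each district uses its cheapest among the chosen.
{South}: C1→South 4·9=36, C2→South 6·24=144, C3→South 5·23=115, C4→South 8·25=200, C5→South 8·22=176. Service cost 671.
{West}: service cost 690
{Central}: service cost 847
Among all 5 size-1 choices, {South} is lowest.

Choose South only; total service cost 671.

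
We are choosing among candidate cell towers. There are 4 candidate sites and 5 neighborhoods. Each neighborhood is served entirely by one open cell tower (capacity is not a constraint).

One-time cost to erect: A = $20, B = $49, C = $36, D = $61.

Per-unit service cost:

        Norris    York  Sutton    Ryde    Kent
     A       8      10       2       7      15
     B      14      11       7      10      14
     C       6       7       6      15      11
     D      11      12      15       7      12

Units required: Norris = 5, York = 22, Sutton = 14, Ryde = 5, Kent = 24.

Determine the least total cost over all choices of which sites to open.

Minimum total cost: 567

For any fixed open set, each neighborhood goes to its cheapest open site; total = fixed + service.
{A, C}: Norris→C 6·5=30, York→C 7·22=154, Sutton→A 2·14=28, Ryde→A 7·5=35, Kent→C 11·24=264. Service 511; fixed 56; total 567.
{A, B, C}: service 511 + fixed 105 = 616
{A, C, D}: Norris→C 6·5=30, York→C 7·22=154, Sutton→A 2·14=28, Ryde→A 7·5=35, Kent→C 11·24=264. Service 511; fixed 117; total 628.
{A, B, C, D}: service 511 + fixed 166 = 677
No other subset beats 567.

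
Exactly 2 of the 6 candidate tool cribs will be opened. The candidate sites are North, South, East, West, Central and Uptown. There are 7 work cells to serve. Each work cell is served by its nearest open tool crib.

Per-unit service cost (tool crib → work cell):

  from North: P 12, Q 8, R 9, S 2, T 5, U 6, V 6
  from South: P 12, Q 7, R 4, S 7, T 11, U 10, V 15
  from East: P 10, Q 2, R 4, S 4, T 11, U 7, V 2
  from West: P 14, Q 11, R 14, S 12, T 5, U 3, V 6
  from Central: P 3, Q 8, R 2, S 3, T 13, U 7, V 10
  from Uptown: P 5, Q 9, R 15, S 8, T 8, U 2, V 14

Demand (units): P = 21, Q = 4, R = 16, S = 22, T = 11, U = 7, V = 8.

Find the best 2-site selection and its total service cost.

Choose North and Central; total service cost 316.

With exactly 2 open, each work cell uses its cheapest among the chosen.
{North, Central}: P→Central 3·21=63, Q→North 8·4=32, R→Central 2·16=32, S→North 2·22=44, T→North 5·11=55, U→North 6·7=42, V→North 6·8=48. Service cost 316.
{West, Central}: service cost 317
{East, Central}: service cost 355
Among all 15 size-2 choices, {North, Central} is lowest.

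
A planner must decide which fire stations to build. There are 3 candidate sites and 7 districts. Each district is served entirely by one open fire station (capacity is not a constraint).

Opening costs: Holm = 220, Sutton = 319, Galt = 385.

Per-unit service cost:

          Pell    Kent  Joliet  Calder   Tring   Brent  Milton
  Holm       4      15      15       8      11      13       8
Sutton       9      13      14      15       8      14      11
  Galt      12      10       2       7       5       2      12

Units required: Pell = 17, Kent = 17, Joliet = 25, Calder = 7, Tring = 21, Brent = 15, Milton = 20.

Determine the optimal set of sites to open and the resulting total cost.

Open Galt only; minimum total cost 1233.

For any fixed open set, each district goes to its cheapest open site; total = fixed + service.
{Galt}: Pell→Galt 12·17=204, Kent→Galt 10·17=170, Joliet→Galt 2·25=50, Calder→Galt 7·7=49, Tring→Galt 5·21=105, Brent→Galt 2·15=30, Milton→Galt 12·20=240. Service 848; fixed 385; total 1233.
{Holm, Galt}: service 632 + fixed 605 = 1237
{Sutton, Galt}: service 777 + fixed 704 = 1481
{Holm, Sutton, Galt}: service 632 + fixed 924 = 1556
(All 7 nonempty subsets were checked; Galt only is lowest.)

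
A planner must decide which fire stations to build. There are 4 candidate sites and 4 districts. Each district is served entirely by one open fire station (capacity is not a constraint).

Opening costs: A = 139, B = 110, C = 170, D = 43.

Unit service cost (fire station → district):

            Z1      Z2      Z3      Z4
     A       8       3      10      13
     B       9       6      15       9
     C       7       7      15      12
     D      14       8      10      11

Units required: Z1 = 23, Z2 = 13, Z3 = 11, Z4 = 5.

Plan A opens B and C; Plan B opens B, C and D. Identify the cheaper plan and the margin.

Plan A: {B, C}: Z1→C 7·23=161, Z2→B 6·13=78, Z3→B 15·11=165, Z4→B 9·5=45. Service 449; fixed 280; total 729.
Plan B: {B, C, D}: Z1→C 7·23=161, Z2→B 6·13=78, Z3→D 10·11=110, Z4→B 9·5=45. Service 394; fixed 323; total 717.
Difference: |729 − 717| = 12.

Plan B is cheaper by 12.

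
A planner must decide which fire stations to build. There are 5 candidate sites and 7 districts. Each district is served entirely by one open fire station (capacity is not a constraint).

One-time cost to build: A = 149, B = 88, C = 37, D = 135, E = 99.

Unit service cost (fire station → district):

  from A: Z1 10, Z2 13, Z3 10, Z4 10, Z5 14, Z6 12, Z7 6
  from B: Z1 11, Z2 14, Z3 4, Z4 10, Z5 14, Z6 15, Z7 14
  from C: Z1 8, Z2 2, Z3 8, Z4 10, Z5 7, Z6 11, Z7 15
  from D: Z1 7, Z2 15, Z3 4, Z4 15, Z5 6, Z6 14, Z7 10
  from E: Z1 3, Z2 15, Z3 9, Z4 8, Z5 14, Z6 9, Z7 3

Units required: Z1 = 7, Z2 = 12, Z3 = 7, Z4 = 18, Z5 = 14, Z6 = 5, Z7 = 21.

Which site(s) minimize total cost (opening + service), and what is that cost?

For any fixed open set, each district goes to its cheapest open site; total = fixed + service.
{C, E}: Z1→E 3·7=21, Z2→C 2·12=24, Z3→C 8·7=56, Z4→E 8·18=144, Z5→C 7·14=98, Z6→E 9·5=45, Z7→E 3·21=63. Service 451; fixed 136; total 587.
{B, C, E}: service 423 + fixed 224 = 647
{C, D, E}: Z1→E 3·7=21, Z2→C 2·12=24, Z3→D 4·7=28, Z4→E 8·18=144, Z5→D 6·14=84, Z6→E 9·5=45, Z7→E 3·21=63. Service 409; fixed 271; total 680.
{A, B, C, D, E}: Z1→E 3·7=21, Z2→C 2·12=24, Z3→B 4·7=28, Z4→E 8·18=144, Z5→D 6·14=84, Z6→E 9·5=45, Z7→E 3·21=63. Service 409; fixed 508; total 917.
No other subset beats 587.

Open C and E; minimum total cost 587.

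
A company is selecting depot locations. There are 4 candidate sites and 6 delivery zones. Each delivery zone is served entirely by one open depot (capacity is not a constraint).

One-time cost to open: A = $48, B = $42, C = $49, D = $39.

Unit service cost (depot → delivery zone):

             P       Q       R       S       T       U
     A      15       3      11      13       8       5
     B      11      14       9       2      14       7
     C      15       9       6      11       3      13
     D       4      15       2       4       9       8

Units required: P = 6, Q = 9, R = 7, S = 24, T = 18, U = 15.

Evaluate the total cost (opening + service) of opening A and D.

Total cost: 467

Each delivery zone is assigned to its cheapest site among the open ones.
{A, D}: P→D 4·6=24, Q→A 3·9=27, R→D 2·7=14, S→D 4·24=96, T→A 8·18=144, U→A 5·15=75. Service 380; fixed 87; total 467.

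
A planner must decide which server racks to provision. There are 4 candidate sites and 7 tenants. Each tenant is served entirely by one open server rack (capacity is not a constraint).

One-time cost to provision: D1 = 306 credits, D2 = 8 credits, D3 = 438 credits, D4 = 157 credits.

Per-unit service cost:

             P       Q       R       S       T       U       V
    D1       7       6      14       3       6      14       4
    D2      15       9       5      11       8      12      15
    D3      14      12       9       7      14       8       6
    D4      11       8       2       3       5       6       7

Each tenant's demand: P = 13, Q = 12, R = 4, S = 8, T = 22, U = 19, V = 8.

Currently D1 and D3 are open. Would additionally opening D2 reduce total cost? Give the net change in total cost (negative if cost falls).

Current service cost with {D1, D3}: 539.
Adding D2: each tenant re-picks its cheapest; new service cost 523, saving 16.
Extra fixed cost: 8. Net change = 8 − 16 = -8.
(Totals: 1283 → 1275.)

Yes — net change −8 (cost falls by 8).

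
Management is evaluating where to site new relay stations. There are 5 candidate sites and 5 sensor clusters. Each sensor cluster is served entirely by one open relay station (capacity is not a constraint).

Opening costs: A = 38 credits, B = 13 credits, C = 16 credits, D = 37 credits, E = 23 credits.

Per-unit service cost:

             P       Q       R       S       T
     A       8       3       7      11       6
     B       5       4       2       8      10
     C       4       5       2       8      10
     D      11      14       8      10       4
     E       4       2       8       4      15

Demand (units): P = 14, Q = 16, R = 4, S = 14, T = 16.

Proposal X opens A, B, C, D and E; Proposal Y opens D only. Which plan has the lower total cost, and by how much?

Proposal X is cheaper by 308.

Proposal X: {A, B, C, D, E}: P→C 4·14=56, Q→E 2·16=32, R→B 2·4=8, S→E 4·14=56, T→D 4·16=64. Service 216; fixed 127; total 343.
Proposal Y: {D}: P→D 11·14=154, Q→D 14·16=224, R→D 8·4=32, S→D 10·14=140, T→D 4·16=64. Service 614; fixed 37; total 651.
Difference: |343 − 651| = 308.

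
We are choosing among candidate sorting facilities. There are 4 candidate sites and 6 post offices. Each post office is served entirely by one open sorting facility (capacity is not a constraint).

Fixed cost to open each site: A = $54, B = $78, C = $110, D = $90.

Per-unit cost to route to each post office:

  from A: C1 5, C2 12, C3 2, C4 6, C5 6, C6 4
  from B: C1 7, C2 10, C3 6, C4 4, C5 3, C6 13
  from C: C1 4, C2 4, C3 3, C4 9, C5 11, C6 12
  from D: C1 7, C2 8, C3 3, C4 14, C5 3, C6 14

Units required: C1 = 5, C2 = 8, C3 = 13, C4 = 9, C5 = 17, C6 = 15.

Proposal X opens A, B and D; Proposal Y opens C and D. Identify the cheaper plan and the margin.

Proposal X: {A, B, D}: C1→A 5·5=25, C2→D 8·8=64, C3→A 2·13=26, C4→B 4·9=36, C5→B 3·17=51, C6→A 4·15=60. Service 262; fixed 222; total 484.
Proposal Y: {C, D}: C1→C 4·5=20, C2→C 4·8=32, C3→C 3·13=39, C4→C 9·9=81, C5→D 3·17=51, C6→C 12·15=180. Service 403; fixed 200; total 603.
Difference: |484 − 603| = 119.

Proposal X is cheaper by 119.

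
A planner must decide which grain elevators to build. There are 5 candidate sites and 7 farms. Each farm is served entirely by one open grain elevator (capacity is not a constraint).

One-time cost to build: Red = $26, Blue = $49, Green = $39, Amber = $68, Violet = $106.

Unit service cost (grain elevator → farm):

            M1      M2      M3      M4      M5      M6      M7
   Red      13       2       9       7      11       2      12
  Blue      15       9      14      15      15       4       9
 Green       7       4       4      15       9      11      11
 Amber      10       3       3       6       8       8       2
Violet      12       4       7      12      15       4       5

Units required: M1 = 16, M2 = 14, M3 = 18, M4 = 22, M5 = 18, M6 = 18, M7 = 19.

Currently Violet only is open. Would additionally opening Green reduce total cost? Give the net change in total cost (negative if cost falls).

Yes — net change −203 (cost falls by 203).

Current service cost with {Violet}: 1075.
Adding Green: each farm re-picks its cheapest; new service cost 833, saving 242.
Extra fixed cost: 39. Net change = 39 − 242 = -203.
(Totals: 1181 → 978.)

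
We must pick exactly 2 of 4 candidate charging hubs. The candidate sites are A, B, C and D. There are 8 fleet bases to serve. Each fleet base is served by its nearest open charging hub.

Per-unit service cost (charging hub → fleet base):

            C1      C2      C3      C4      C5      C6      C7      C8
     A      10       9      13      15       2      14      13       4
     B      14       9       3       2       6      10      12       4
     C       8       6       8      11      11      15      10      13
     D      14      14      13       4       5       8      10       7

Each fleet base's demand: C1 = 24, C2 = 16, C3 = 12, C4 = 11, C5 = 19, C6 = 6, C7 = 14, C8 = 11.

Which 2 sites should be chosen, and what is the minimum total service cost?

With exactly 2 open, each fleet base uses its cheapest among the chosen.
{B, C}: C1→C 8·24=192, C2→C 6·16=96, C3→B 3·12=36, C4→B 2·11=22, C5→B 6·19=114, C6→B 10·6=60, C7→C 10·14=140, C8→B 4·11=44. Service cost 704.
{A, B}: service cost 752
{C, D}: service cost 788
Among all 6 size-2 choices, {B, C} is lowest.

Choose B and C; total service cost 704.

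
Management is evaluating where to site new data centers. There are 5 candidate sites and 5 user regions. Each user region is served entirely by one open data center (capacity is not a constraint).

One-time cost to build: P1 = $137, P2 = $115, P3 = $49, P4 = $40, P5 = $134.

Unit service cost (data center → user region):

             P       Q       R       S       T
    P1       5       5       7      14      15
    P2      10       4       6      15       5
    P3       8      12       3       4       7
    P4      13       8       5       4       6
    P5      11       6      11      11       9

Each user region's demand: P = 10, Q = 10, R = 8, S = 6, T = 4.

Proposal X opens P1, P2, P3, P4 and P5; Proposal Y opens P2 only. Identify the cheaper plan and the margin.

Proposal Y is cheaper by 220.

Proposal X: {P1, P2, P3, P4, P5}: P→P1 5·10=50, Q→P2 4·10=40, R→P3 3·8=24, S→P3 4·6=24, T→P2 5·4=20. Service 158; fixed 475; total 633.
Proposal Y: {P2}: P→P2 10·10=100, Q→P2 4·10=40, R→P2 6·8=48, S→P2 15·6=90, T→P2 5·4=20. Service 298; fixed 115; total 413.
Difference: |633 − 413| = 220.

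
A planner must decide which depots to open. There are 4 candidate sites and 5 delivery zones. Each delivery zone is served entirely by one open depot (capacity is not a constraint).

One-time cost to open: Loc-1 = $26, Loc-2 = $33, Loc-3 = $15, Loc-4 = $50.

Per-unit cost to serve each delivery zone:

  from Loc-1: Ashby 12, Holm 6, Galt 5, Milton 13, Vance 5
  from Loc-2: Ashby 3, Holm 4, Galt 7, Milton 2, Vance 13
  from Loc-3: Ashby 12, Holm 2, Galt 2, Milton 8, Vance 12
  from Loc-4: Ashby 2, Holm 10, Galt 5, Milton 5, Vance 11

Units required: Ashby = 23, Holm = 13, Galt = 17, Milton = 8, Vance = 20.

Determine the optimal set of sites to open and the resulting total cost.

Open Loc-1, Loc-2 and Loc-3; minimum total cost 319.

For any fixed open set, each delivery zone goes to its cheapest open site; total = fixed + service.
{Loc-1, Loc-2, Loc-3}: Ashby→Loc-2 3·23=69, Holm→Loc-3 2·13=26, Galt→Loc-3 2·17=34, Milton→Loc-2 2·8=16, Vance→Loc-1 5·20=100. Service 245; fixed 74; total 319.
{Loc-1, Loc-3, Loc-4}: service 246 + fixed 91 = 337
{Loc-1, Loc-2, Loc-3, Loc-4}: service 222 + fixed 124 = 346
{Loc-3}: service 640 + fixed 15 = 655
No other subset beats 319.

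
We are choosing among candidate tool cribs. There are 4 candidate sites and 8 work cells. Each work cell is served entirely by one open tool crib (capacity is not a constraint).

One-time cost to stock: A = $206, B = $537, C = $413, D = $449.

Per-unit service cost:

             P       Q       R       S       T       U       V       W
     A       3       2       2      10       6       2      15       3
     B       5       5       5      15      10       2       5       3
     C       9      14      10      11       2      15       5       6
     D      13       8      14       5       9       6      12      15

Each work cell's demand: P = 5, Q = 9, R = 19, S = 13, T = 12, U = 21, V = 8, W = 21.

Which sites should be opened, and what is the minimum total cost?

Open A only; minimum total cost 704.

For any fixed open set, each work cell goes to its cheapest open site; total = fixed + service.
{A}: P→A 3·5=15, Q→A 2·9=18, R→A 2·19=38, S→A 10·13=130, T→A 6·12=72, U→A 2·21=42, V→A 15·8=120, W→A 3·21=63. Service 498; fixed 206; total 704.
{A, C}: service 370 + fixed 619 = 989
{A, D}: service 409 + fixed 655 = 1064
{A, B, C, D}: P→A 3·5=15, Q→A 2·9=18, R→A 2·19=38, S→D 5·13=65, T→C 2·12=24, U→A 2·21=42, V→B 5·8=40, W→A 3·21=63. Service 305; fixed 1605; total 1910.
No other subset beats 704.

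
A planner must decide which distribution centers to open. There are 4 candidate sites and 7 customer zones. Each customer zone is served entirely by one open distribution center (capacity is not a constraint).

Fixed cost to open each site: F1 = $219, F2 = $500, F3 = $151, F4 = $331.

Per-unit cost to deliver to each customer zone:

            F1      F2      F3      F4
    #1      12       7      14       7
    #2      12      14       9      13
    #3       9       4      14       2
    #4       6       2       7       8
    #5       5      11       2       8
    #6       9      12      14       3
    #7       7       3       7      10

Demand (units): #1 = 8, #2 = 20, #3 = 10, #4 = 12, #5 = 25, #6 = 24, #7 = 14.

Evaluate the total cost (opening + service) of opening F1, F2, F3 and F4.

Total cost: 1645

Each customer zone is assigned to its cheapest site among the open ones.
{F1, F2, F3, F4}: #1→F2 7·8=56, #2→F3 9·20=180, #3→F4 2·10=20, #4→F2 2·12=24, #5→F3 2·25=50, #6→F4 3·24=72, #7→F2 3·14=42. Service 444; fixed 1201; total 1645.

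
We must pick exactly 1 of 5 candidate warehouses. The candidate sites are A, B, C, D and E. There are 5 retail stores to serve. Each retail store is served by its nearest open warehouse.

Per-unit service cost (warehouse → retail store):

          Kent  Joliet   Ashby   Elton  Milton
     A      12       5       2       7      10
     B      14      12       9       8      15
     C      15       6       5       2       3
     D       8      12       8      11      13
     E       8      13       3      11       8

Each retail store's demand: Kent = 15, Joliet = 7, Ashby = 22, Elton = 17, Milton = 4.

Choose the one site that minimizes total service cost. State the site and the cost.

Choose A only; total service cost 418.

With exactly 1 open, each retail store uses its cheapest among the chosen.
{A}: Kent→A 12·15=180, Joliet→A 5·7=35, Ashby→A 2·22=44, Elton→A 7·17=119, Milton→A 10·4=40. Service cost 418.
{C}: service cost 423
{E}: service cost 496
Among all 5 size-1 choices, {A} is lowest.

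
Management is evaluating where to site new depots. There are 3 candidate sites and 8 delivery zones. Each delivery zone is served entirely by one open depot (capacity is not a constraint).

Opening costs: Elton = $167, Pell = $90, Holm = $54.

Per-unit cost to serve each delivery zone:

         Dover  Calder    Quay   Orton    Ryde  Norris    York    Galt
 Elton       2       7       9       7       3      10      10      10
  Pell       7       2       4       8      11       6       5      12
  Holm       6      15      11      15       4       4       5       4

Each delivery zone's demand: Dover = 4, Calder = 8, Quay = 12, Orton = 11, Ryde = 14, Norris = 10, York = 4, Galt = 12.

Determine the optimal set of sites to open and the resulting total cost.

For any fixed open set, each delivery zone goes to its cheapest open site; total = fixed + service.
{Pell, Holm}: Dover→Holm 6·4=24, Calder→Pell 2·8=16, Quay→Pell 4·12=48, Orton→Pell 8·11=88, Ryde→Holm 4·14=56, Norris→Holm 4·10=40, York→Pell 5·4=20, Galt→Holm 4·12=48. Service 340; fixed 144; total 484.
{Elton, Pell, Holm}: Dover→Elton 2·4=8, Calder→Pell 2·8=16, Quay→Pell 4·12=48, Orton→Elton 7·11=77, Ryde→Elton 3·14=42, Norris→Holm 4·10=40, York→Pell 5·4=20, Galt→Holm 4·12=48. Service 299; fixed 311; total 610.
{Elton, Holm}: service 399 + fixed 221 = 620
{Holm}: service 605 + fixed 54 = 659
No other subset beats 484.

Open Pell and Holm; minimum total cost 484.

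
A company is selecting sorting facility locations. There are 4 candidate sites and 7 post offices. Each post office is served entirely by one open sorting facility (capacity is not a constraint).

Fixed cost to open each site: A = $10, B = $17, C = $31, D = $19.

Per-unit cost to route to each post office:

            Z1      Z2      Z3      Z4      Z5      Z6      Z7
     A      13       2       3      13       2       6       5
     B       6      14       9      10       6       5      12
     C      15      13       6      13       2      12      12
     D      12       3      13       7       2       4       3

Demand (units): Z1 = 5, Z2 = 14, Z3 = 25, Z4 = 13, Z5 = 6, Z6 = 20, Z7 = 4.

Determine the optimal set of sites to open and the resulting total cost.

Open A, B and D; minimum total cost 374.

For any fixed open set, each post office goes to its cheapest open site; total = fixed + service.
{A, B, D}: Z1→B 6·5=30, Z2→A 2·14=28, Z3→A 3·25=75, Z4→D 7·13=91, Z5→A 2·6=12, Z6→D 4·20=80, Z7→D 3·4=12. Service 328; fixed 46; total 374.
{A, D}: service 358 + fixed 29 = 387
{A, B, C, D}: service 328 + fixed 77 = 405
{A}: service 489 + fixed 10 = 499
No other subset beats 374.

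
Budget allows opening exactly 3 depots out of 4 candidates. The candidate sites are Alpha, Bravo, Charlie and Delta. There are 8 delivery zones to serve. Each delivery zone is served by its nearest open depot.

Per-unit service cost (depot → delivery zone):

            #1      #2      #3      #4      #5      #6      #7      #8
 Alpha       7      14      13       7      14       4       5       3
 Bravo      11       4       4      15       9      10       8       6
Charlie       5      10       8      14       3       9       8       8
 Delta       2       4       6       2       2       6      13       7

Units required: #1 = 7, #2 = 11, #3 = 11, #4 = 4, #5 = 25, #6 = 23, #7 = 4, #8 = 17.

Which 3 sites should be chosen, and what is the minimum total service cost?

Choose Alpha, Bravo and Delta; total service cost 323.

With exactly 3 open, each delivery zone uses its cheapest among the chosen.
{Alpha, Bravo, Delta}: #1→Delta 2·7=14, #2→Bravo 4·11=44, #3→Bravo 4·11=44, #4→Delta 2·4=8, #5→Delta 2·25=50, #6→Alpha 4·23=92, #7→Alpha 5·4=20, #8→Alpha 3·17=51. Service cost 323.
{Alpha, Charlie, Delta}: service cost 345
{Alpha, Bravo, Charlie}: service cost 389
Among all 4 size-3 choices, {Alpha, Bravo, Delta} is lowest.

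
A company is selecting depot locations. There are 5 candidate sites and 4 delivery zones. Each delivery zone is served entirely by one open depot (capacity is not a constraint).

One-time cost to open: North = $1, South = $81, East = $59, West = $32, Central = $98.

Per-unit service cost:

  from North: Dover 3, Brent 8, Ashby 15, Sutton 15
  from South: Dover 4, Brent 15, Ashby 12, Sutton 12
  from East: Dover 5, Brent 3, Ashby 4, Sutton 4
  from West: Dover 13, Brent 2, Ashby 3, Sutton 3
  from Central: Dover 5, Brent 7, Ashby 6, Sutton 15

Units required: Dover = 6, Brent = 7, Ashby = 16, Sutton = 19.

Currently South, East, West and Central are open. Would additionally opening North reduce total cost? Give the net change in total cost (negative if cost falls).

Current service cost with {South, East, West, Central}: 143.
Adding North: each delivery zone re-picks its cheapest; new service cost 137, saving 6.
Extra fixed cost: 1. Net change = 1 − 6 = -5.
(Totals: 413 → 408.)

Yes — net change −5 (cost falls by 5).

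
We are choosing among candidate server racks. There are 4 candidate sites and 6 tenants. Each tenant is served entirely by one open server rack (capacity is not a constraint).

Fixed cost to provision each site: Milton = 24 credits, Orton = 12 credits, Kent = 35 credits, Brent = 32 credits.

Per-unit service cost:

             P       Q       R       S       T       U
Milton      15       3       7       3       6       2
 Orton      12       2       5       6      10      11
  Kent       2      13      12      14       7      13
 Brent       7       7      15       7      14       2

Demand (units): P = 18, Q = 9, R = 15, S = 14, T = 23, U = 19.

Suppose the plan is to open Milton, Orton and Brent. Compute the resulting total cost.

Total cost: 505

Each tenant is assigned to its cheapest site among the open ones.
{Milton, Orton, Brent}: P→Brent 7·18=126, Q→Orton 2·9=18, R→Orton 5·15=75, S→Milton 3·14=42, T→Milton 6·23=138, U→Milton 2·19=38. Service 437; fixed 68; total 505.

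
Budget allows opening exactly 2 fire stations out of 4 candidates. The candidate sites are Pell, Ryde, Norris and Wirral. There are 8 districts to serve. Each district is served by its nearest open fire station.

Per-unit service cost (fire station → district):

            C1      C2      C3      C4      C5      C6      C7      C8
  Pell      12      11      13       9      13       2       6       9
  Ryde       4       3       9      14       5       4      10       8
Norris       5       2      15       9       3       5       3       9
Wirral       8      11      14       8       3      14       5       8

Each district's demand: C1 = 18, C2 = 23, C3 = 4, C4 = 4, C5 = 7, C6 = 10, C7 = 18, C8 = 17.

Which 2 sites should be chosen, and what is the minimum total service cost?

With exactly 2 open, each district uses its cheapest among the chosen.
{Ryde, Norris}: C1→Ryde 4·18=72, C2→Norris 2·23=46, C3→Ryde 9·4=36, C4→Norris 9·4=36, C5→Norris 3·7=21, C6→Ryde 4·10=40, C7→Norris 3·18=54, C8→Ryde 8·17=136. Service cost 441.
{Pell, Norris}: service cost 472
{Norris, Wirral}: service cost 485
Among all 6 size-2 choices, {Ryde, Norris} is lowest.

Choose Ryde and Norris; total service cost 441.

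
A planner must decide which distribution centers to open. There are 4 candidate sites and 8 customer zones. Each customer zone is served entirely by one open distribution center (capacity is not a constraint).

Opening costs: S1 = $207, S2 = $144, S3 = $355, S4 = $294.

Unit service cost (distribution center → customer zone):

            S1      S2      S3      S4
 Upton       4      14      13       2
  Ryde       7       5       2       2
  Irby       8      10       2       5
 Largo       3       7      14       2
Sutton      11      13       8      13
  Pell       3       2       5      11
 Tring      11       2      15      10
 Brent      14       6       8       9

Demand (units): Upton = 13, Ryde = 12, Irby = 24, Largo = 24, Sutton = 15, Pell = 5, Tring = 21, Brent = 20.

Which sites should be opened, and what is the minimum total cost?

Open S2 and S4; minimum total cost 1023.

For any fixed open set, each customer zone goes to its cheapest open site; total = fixed + service.
{S2, S4}: Upton→S4 2·13=26, Ryde→S4 2·12=24, Irby→S4 5·24=120, Largo→S4 2·24=48, Sutton→S2 13·15=195, Pell→S2 2·5=10, Tring→S2 2·21=42, Brent→S2 6·20=120. Service 585; fixed 438; total 1023.
{S1, S2}: service 713 + fixed 351 = 1064
{S4}: service 858 + fixed 294 = 1152
{S1, S2, S3, S4}: Upton→S4 2·13=26, Ryde→S3 2·12=24, Irby→S3 2·24=48, Largo→S4 2·24=48, Sutton→S3 8·15=120, Pell→S2 2·5=10, Tring→S2 2·21=42, Brent→S2 6·20=120. Service 438; fixed 1000; total 1438.
No other subset beats 1023.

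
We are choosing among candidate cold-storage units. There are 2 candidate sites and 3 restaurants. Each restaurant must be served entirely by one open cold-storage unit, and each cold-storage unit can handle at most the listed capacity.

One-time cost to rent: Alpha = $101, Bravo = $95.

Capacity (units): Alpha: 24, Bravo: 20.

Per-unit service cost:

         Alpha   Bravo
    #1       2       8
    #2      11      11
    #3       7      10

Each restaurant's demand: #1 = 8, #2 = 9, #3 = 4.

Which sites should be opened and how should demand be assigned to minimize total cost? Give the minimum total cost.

Minimum total cost: 244

Open {Alpha}: #1→Alpha 2·8=16, #2→Alpha 11·9=99, #3→Alpha 7·4=28.
Loads: Alpha carries 21/24. Service 143; fixed 101; total 244.
Next best feasible plan costs 339.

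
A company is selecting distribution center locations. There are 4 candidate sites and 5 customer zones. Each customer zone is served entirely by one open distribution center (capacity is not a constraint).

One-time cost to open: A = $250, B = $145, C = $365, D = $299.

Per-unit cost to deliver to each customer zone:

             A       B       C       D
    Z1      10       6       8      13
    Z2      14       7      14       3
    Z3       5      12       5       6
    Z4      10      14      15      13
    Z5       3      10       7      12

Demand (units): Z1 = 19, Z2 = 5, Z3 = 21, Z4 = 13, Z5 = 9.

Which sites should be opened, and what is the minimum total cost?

Open A only; minimum total cost 772.

For any fixed open set, each customer zone goes to its cheapest open site; total = fixed + service.
{A}: Z1→A 10·19=190, Z2→A 14·5=70, Z3→A 5·21=105, Z4→A 10·13=130, Z5→A 3·9=27. Service 522; fixed 250; total 772.
{A, B}: Z1→B 6·19=114, Z2→B 7·5=35, Z3→A 5·21=105, Z4→A 10·13=130, Z5→A 3·9=27. Service 411; fixed 395; total 806.
{B}: Z1→B 6·19=114, Z2→B 7·5=35, Z3→B 12·21=252, Z4→B 14·13=182, Z5→B 10·9=90. Service 673; fixed 145; total 818.
{A, B, C, D}: service 391 + fixed 1059 = 1450
No other subset beats 772.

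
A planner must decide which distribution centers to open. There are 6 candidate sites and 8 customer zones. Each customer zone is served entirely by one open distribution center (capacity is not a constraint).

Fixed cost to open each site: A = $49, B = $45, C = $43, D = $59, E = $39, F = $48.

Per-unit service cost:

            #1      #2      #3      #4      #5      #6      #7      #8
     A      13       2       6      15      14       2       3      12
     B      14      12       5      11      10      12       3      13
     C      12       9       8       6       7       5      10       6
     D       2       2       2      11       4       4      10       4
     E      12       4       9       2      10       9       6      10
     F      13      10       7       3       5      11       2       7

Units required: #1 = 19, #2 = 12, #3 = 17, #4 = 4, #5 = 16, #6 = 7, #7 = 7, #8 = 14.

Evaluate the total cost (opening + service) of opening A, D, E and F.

Total cost: 447

Each customer zone is assigned to its cheapest site among the open ones.
{A, D, E, F}: #1→D 2·19=38, #2→A 2·12=24, #3→D 2·17=34, #4→E 2·4=8, #5→D 4·16=64, #6→A 2·7=14, #7→F 2·7=14, #8→D 4·14=56. Service 252; fixed 195; total 447.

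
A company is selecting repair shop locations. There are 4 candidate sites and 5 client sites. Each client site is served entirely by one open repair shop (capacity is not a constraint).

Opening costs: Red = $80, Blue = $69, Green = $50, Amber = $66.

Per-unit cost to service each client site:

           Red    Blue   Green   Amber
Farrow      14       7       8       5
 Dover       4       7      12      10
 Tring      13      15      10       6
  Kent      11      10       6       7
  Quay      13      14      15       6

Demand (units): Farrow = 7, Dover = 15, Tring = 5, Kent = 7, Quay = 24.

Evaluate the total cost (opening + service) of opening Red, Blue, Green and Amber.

Total cost: 576

Each client site is assigned to its cheapest site among the open ones.
{Red, Blue, Green, Amber}: Farrow→Amber 5·7=35, Dover→Red 4·15=60, Tring→Amber 6·5=30, Kent→Green 6·7=42, Quay→Amber 6·24=144. Service 311; fixed 265; total 576.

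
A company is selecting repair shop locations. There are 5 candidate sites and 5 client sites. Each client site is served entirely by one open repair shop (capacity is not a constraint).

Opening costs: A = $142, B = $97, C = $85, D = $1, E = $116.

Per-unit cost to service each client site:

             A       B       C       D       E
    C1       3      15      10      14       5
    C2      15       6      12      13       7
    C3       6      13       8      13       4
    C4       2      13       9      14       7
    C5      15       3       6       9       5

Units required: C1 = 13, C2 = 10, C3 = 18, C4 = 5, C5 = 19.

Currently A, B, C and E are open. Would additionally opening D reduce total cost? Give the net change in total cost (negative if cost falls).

No — net change +1 (cost rises by 1).

Current service cost with {A, B, C, E}: 238.
Adding D: each client site re-picks its cheapest; new service cost 238, saving 0.
Extra fixed cost: 1. Net change = 1 − 0 = 1.
(Totals: 678 → 679.)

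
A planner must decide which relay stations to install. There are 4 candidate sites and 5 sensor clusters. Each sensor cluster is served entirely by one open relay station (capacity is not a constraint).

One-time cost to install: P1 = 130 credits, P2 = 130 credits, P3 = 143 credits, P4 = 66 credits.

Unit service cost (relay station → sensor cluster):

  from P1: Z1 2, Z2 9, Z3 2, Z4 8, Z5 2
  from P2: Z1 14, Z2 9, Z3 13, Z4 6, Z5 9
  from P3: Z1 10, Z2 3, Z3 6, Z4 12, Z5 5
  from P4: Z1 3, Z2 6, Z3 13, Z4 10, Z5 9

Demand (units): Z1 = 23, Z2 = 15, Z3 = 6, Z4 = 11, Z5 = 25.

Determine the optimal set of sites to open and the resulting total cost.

Open P1 only; minimum total cost 461.

For any fixed open set, each sensor cluster goes to its cheapest open site; total = fixed + service.
{P1}: Z1→P1 2·23=46, Z2→P1 9·15=135, Z3→P1 2·6=12, Z4→P1 8·11=88, Z5→P1 2·25=50. Service 331; fixed 130; total 461.
{P1, P4}: service 286 + fixed 196 = 482
{P1, P3}: service 241 + fixed 273 = 514
{P1, P2, P3, P4}: service 219 + fixed 469 = 688
No other subset beats 461.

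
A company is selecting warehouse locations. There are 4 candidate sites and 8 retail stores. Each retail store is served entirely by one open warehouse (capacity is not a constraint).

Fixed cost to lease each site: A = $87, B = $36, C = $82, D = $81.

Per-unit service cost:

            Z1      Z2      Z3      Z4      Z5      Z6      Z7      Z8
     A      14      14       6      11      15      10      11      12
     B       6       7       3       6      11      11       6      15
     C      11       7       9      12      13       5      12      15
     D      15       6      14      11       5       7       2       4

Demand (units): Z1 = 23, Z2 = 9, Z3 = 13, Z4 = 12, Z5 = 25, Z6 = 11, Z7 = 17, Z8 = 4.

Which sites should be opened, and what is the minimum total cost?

For any fixed open set, each retail store goes to its cheapest open site; total = fixed + service.
{B, D}: Z1→B 6·23=138, Z2→D 6·9=54, Z3→B 3·13=39, Z4→B 6·12=72, Z5→D 5·25=125, Z6→D 7·11=77, Z7→D 2·17=34, Z8→D 4·4=16. Service 555; fixed 117; total 672.
{B, C, D}: Z1→B 6·23=138, Z2→D 6·9=54, Z3→B 3·13=39, Z4→B 6·12=72, Z5→D 5·25=125, Z6→C 5·11=55, Z7→D 2·17=34, Z8→D 4·4=16. Service 533; fixed 199; total 732.
{A, B, D}: service 555 + fixed 204 = 759
{A, B, C, D}: service 533 + fixed 286 = 819
No other subset beats 672.

Open B and D; minimum total cost 672.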